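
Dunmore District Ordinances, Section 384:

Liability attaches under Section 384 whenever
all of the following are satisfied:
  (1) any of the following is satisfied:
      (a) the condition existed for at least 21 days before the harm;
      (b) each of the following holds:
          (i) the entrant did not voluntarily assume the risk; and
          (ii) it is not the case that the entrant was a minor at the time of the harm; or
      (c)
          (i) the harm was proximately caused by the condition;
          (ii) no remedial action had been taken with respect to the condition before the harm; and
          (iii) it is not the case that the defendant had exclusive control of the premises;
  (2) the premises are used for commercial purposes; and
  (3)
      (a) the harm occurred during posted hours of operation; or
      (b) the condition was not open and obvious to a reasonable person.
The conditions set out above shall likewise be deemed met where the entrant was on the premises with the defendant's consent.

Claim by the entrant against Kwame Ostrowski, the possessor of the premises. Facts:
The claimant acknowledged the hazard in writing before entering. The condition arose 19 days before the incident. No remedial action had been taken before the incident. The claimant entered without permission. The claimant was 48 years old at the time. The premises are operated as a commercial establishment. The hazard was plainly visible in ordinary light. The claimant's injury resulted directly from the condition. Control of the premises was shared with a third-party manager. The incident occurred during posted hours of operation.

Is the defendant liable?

(a) condition ≥21 days old — not met.
(i) no assumed risk — not satisfied.
(ii) not (entrant a minor) — met.
(b) = F AND T = false.
(i) proximate cause — holds.
(ii) no remedial action — satisfied.
(iii) not (exclusive control) — holds.
(c) = T AND T AND T = true.
(1): F OR F OR T → true.
(2) commercial use — holds.
(a) during posted hours — met.
(b) not open/obvious — not satisfied.
(3) = T OR F = true.
Overall = T AND T AND T = true.
Exception (consent to enter) — not satisfied.
Result: main true OR exception false → true.

Yes — liable.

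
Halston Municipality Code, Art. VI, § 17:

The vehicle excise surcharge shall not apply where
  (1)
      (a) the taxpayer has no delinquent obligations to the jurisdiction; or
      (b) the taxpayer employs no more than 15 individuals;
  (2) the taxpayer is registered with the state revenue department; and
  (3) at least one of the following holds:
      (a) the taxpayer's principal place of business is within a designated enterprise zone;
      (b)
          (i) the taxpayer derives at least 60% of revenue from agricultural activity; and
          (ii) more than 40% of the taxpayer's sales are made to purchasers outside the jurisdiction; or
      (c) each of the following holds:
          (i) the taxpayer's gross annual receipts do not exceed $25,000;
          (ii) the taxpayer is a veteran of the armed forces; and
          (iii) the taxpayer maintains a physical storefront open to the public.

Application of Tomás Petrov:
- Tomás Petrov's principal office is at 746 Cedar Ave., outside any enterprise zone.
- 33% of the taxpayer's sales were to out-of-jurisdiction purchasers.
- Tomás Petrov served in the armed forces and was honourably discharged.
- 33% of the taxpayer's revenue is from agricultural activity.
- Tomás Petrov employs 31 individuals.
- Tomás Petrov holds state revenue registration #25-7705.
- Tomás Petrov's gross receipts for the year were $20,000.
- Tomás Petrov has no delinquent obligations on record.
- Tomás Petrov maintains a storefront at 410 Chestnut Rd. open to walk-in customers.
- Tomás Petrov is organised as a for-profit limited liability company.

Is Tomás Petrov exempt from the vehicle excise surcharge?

(a) no delinquency — satisfied.
(b) ≤ 15 employees — fails.
(1): T OR F → true.
(2) state-registered — met.
(a) in enterprise zone — fails.
(i) ≥60% agricultural — fails.
(ii) >40% out-of-jur. sales — not met.
(b) = F AND F = false.
(i) receipts ≤ $25,000 — met.
(ii) veteran — holds.
(iii) has storefront — satisfied.
(c): T AND T AND T → true.
(3): F OR F OR T → true.
Overall = T AND T AND T = true.

Yes — exempt.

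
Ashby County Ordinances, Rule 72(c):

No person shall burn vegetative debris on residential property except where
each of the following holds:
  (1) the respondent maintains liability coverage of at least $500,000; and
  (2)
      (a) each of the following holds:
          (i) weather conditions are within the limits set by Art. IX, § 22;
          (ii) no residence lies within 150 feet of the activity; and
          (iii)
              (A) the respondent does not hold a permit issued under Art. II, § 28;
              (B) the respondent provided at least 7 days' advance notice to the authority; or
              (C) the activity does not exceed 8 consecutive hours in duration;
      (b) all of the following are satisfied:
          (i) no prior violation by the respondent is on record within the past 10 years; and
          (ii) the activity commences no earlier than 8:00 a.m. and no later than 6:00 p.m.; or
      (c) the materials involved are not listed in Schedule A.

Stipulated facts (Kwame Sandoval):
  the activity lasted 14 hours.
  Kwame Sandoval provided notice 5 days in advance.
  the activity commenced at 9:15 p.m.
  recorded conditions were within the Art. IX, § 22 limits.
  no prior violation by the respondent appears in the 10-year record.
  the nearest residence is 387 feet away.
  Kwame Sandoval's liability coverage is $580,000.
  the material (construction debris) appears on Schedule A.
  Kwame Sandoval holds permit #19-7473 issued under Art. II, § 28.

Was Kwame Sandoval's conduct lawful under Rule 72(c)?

(1) coverage ≥ $500,000 — holds.
(i) weather ok — met.
(ii) no residence in 150 ft — holds.
(A) not (holds permit) — fails.
(B) ≥7 days' notice — not satisfied.
(C) ≤ 8 hrs duration — not satisfied.
(iii) = F OR F OR F = false.
(a): T AND T AND F → false.
(i) no prior violation — holds.
(ii) start within hours — not satisfied.
(b) = T AND F = false.
(c) not (Schedule A material) — not satisfied.
(2) = F OR F OR F = false.
Overall = T AND F = false.

No — unlawful.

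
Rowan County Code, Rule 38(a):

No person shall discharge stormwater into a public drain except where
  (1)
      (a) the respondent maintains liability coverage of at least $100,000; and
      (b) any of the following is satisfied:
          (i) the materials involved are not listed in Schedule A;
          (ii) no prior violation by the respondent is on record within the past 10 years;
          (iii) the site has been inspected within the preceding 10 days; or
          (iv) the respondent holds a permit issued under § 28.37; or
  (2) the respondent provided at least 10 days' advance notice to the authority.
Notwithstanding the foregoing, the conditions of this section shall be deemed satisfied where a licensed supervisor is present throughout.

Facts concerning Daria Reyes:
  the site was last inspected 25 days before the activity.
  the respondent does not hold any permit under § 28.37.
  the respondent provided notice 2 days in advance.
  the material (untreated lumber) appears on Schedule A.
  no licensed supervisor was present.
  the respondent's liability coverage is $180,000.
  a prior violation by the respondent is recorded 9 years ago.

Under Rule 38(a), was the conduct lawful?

No — unlawful.

(a) coverage ≥ $100,000 — holds.
(i) not (Schedule A material) — fails.
(ii) no prior violation — not met.
(iii) site inspected — not met.
(iv) holds permit — fails.
(b): F OR F OR F OR F → false.
(1): T AND F → false.
(2) ≥10 days' notice — not satisfied.
Overall: F OR F → false.
Exception (supervisor present) — not satisfied.
Result: main false OR exception false → false.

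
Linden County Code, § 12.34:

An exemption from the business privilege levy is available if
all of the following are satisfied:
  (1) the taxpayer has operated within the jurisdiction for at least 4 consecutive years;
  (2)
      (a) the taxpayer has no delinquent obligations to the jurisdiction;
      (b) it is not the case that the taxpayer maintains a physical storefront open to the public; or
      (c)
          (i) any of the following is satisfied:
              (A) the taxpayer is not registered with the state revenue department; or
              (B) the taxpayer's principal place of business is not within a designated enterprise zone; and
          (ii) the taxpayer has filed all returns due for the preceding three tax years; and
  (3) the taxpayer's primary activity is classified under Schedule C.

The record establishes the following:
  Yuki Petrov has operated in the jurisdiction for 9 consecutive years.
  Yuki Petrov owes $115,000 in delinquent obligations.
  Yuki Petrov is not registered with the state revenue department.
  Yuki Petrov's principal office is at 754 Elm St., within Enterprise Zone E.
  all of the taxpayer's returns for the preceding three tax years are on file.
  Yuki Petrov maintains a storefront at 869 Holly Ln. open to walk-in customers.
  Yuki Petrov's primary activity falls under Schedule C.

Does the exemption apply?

Yes — exempt.

(1) ≥ 4 yrs in jurisdiction — met.
(a) no delinquency — not satisfied.
(b) not (has storefront) — fails.
(A) not (state-registered) — holds.
(B) not (in enterprise zone) — not met.
So (i) is satisfied (T OR F).
(ii) returns current — met.
(c) = T AND T = true.
(2) = F OR F OR T = true.
(3) Schedule C activity — satisfied.
So Overall is satisfied (T AND T AND T).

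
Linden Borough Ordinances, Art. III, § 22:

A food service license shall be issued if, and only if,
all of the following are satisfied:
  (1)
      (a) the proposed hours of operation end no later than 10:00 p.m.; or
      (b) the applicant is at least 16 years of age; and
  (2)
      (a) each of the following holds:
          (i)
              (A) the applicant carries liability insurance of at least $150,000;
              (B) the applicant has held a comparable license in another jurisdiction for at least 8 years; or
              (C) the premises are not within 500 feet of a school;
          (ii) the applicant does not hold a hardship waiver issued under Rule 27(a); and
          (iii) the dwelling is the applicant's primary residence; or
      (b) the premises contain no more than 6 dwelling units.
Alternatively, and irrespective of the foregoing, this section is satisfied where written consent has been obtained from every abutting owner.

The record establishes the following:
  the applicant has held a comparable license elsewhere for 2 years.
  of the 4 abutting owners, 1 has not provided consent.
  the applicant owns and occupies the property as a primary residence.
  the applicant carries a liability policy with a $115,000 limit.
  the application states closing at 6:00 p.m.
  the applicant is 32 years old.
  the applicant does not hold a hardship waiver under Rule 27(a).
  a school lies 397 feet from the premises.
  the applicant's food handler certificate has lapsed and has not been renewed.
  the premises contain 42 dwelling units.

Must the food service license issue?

No — denied.

(a) closes by 10 p.m. — satisfied.
(b) age ≥ 16 — holds.
(1) = T OR T = true.
(A) insurance ≥ $150,000 — not met.
(B) prior license ≥ 8 yr — fails.
(C) ≥500 ft from school — fails.
So (i) is not satisfied (F OR F OR F).
(ii) not (hardship waiver) — met.
(iii) primary residence — satisfied.
(a): F AND T AND T → false.
(b) ≤ 6 units — not satisfied.
(2): F OR F → false.
So Overall is not satisfied (T AND F).
Exception (all abutters consent) — not satisfied.
Result: main false OR exception false → false.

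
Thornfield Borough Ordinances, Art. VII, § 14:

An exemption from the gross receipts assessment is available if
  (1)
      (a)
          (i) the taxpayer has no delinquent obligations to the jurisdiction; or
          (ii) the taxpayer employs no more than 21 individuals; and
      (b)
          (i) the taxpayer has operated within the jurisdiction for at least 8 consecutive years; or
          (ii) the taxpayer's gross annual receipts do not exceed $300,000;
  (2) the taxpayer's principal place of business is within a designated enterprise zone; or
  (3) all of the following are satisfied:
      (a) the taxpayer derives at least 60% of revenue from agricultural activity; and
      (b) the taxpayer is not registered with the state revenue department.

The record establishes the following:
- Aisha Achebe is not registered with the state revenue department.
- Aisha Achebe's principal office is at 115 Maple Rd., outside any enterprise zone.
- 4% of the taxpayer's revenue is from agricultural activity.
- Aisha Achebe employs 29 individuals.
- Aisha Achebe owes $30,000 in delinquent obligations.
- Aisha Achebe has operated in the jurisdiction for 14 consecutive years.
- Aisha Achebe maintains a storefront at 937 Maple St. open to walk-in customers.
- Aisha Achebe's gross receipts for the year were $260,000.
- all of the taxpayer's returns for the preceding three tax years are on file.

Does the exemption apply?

(i) no delinquency — not satisfied.
(ii) ≤ 21 employees — fails.
(a): F OR F → false.
(i) ≥ 8 yrs in jurisdiction — met.
(ii) receipts ≤ $300,000 — satisfied.
(b): T OR T → true.
(1) = F AND T = false.
(2) in enterprise zone — fails.
(a) ≥60% agricultural — not met.
(b) not (state-registered) — met.
(3): F AND T → false.
Overall: F OR F OR F → false.

No — not exempt.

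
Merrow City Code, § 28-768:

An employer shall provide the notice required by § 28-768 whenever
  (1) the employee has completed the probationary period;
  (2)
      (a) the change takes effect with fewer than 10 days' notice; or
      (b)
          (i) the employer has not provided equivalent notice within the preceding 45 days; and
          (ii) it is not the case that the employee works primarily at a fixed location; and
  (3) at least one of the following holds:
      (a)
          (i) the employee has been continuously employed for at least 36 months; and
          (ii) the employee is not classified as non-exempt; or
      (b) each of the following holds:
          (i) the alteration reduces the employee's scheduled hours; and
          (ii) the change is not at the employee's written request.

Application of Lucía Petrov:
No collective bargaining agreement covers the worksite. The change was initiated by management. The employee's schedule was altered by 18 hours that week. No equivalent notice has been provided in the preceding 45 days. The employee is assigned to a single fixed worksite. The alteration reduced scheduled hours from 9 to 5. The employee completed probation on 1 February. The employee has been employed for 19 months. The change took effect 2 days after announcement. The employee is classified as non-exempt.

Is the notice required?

Yes — required.

(1) past probation — holds.
(a) < 10 days' notice — holds.
(i) no recent notice — satisfied.
(ii) not (fixed location) — fails.
So (b) is not satisfied (T AND F).
(2) = T OR F = true.
(i) tenure ≥ 36 mo. — fails.
(ii) not (non-exempt) — not met.
(a): F AND F → false.
(i) hours reduced — holds.
(ii) not employee-requested — satisfied.
(b) = T AND T = true.
So (3) is satisfied (F OR T).
So Overall is satisfied (T AND T AND T).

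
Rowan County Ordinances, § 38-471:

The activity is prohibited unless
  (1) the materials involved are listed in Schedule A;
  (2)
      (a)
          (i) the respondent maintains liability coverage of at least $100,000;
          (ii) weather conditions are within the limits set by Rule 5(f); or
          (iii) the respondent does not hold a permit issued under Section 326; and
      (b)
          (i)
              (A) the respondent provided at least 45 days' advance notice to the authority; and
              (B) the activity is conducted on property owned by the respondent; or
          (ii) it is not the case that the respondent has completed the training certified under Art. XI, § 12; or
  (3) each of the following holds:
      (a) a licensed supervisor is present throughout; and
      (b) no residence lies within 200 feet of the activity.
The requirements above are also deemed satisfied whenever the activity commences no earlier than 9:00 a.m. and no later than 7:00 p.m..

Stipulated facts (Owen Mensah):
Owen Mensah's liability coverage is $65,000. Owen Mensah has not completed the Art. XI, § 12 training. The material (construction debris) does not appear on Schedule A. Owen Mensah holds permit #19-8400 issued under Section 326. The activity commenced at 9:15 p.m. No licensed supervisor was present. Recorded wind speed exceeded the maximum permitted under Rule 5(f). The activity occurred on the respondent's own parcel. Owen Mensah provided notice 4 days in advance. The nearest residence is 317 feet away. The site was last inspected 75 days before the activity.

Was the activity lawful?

(1) Schedule A material — not met.
(i) coverage ≥ $100,000 — not satisfied.
(ii) weather ok — fails.
(iii) not (holds permit) — not satisfied.
So (a) is not satisfied (F OR F OR F).
(A) ≥45 days' notice — fails.
(B) own property — satisfied.
(i) = F AND T = false.
(ii) not (training certified) — holds.
(b): F OR T → true.
So (2) is not satisfied (F AND T).
(a) supervisor present — fails.
(b) no residence in 200 ft — satisfied.
(3): F AND T → false.
Overall = F OR F OR F = false.
Exception (start within hours) — not satisfied.
Result: main false OR exception false → false.

No — unlawful.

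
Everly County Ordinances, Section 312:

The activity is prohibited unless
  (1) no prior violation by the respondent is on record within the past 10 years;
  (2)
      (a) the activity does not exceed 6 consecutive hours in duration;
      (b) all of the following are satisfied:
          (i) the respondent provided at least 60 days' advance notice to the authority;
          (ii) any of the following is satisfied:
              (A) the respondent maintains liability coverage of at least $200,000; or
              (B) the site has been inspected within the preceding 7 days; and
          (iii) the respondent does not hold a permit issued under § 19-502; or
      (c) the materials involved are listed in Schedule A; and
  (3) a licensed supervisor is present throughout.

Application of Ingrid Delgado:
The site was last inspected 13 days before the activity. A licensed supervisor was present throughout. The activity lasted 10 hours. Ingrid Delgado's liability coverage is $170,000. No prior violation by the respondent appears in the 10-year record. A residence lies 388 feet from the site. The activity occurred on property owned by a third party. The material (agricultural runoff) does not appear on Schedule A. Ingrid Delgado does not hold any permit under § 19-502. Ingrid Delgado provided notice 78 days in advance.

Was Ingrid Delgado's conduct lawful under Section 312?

No — unlawful.

(1) no prior violation — holds.
(a) ≤ 6 hrs duration — not met.
(i) ≥60 days' notice — met.
(A) coverage ≥ $200,000 — not met.
(B) site inspected — fails.
So (ii) is not satisfied (F OR F).
(iii) not (holds permit) — met.
(b) = T AND F AND T = false.
(c) Schedule A material — not satisfied.
So (2) is not satisfied (F OR F OR F).
(3) supervisor present — met.
Overall: T AND F AND T → false.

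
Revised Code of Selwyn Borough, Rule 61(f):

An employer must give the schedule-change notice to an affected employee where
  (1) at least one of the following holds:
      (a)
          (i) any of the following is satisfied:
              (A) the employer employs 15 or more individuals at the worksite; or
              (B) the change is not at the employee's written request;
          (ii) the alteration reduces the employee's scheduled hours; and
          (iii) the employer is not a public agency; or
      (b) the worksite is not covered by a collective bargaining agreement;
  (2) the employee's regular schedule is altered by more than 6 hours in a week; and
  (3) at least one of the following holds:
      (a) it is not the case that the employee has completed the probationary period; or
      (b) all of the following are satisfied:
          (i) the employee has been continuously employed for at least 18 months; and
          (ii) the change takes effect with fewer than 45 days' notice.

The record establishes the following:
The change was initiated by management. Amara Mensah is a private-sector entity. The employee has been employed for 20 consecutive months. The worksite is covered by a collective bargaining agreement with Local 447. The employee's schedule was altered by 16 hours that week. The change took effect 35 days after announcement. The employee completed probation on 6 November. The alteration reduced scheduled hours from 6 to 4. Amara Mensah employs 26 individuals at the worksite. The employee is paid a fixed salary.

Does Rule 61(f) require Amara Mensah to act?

Yes — required.

(A) ≥ 15 at site — satisfied.
(B) not employee-requested — met.
(i) = T OR T = true.
(ii) hours reduced — met.
(iii) not (public agency) — met.
(a) = T AND T AND T = true.
(b) no CBA — fails.
(1): T OR F → true.
(2) schedule shift > 6h — holds.
(a) not (past probation) — fails.
(i) tenure ≥ 18 mo. — satisfied.
(ii) < 45 days' notice — holds.
(b): T AND T → true.
(3): F OR T → true.
Overall = T AND T AND T = true.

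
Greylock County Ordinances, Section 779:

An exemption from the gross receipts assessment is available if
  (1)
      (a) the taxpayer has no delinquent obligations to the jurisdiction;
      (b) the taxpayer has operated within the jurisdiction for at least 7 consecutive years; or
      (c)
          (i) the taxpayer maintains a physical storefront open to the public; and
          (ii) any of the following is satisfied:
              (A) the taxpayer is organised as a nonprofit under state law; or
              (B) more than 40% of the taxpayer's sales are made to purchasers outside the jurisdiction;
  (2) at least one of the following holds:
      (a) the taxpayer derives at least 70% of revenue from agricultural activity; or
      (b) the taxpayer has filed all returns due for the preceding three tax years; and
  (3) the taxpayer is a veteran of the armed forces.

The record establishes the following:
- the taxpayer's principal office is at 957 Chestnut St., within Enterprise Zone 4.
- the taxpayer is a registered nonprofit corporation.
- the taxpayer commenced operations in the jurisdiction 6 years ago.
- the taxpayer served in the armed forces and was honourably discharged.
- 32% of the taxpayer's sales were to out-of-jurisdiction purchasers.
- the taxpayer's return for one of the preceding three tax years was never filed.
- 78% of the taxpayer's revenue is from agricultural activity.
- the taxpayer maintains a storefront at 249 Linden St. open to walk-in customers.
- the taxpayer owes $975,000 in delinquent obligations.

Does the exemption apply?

Yes — exempt.

(a) no delinquency — not met.
(b) ≥ 7 yrs in jurisdiction — fails.
(i) has storefront — holds.
(A) nonprofit — satisfied.
(B) >40% out-of-jur. sales — fails.
(ii) = T OR F = true.
(c) = T AND T = true.
(1) = F OR F OR T = true.
(a) ≥70% agricultural — holds.
(b) returns current — not met.
So (2) is satisfied (T OR F).
(3) veteran — holds.
So Overall is satisfied (T AND T AND T).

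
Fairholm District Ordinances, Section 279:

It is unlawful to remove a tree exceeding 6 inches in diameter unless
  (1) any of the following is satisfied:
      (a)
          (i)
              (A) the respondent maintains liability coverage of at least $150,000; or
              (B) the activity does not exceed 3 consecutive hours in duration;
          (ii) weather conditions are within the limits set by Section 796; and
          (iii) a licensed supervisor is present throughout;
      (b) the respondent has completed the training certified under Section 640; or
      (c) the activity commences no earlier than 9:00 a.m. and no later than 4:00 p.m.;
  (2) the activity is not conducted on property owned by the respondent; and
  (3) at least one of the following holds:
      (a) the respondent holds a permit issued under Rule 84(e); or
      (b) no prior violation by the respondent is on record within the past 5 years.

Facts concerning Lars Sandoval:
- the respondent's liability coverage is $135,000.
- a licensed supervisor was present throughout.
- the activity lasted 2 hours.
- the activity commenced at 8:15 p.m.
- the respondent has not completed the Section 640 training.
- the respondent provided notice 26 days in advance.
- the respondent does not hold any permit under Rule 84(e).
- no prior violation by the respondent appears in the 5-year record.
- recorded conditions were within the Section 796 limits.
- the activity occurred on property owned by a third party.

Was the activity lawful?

Yes — lawful.

(A) coverage ≥ $150,000 — fails.
(B) ≤ 3 hrs duration — met.
So (i) is satisfied (F OR T).
(ii) weather ok — met.
(iii) supervisor present — satisfied.
So (a) is satisfied (T AND T AND T).
(b) training certified — not satisfied.
(c) start within hours — fails.
So (1) is satisfied (T OR F OR F).
(2) not (own property) — holds.
(a) holds permit — fails.
(b) no prior violation — met.
(3) = F OR T = true.
Overall = T AND T AND T = true.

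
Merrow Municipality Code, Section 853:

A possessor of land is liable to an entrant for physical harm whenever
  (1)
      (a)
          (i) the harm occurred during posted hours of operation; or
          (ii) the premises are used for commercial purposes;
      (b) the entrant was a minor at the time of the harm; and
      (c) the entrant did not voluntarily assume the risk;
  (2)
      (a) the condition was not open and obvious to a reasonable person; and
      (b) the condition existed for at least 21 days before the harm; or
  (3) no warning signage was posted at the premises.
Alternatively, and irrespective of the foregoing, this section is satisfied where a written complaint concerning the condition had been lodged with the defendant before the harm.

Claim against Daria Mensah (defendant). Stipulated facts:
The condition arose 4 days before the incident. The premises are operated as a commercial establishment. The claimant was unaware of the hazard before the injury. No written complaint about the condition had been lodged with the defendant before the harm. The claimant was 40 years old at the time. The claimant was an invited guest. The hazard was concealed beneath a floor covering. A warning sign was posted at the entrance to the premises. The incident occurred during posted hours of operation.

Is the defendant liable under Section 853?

(i) during posted hours — met.
(ii) commercial use — holds.
(a): T OR T → true.
(b) entrant a minor — not satisfied.
(c) no assumed risk — met.
(1): T AND F AND T → false.
(a) not open/obvious — holds.
(b) condition ≥21 days old — fails.
So (2) is not satisfied (T AND F).
(3) no signage posted — not satisfied.
So Overall is not satisfied (F OR F OR F).
Exception (complaint lodged) — not satisfied.
Result: main false OR exception false → false.

No — not liable.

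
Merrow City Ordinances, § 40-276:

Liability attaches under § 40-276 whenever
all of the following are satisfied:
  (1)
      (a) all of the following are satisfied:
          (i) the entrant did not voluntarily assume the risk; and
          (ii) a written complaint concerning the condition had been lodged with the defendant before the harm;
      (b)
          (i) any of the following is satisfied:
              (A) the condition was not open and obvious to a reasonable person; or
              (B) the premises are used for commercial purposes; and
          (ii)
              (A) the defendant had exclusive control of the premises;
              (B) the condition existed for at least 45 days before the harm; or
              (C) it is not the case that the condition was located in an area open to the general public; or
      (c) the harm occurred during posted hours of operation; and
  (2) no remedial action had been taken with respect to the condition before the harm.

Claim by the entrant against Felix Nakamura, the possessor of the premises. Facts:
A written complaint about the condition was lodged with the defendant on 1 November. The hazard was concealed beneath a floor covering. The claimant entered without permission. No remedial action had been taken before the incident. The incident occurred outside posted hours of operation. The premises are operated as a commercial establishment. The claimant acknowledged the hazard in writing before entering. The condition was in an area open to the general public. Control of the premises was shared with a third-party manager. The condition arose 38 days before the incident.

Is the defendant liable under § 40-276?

(i) no assumed risk — not satisfied.
(ii) complaint lodged — met.
(a) = F AND T = false.
(A) not open/obvious — holds.
(B) commercial use — met.
(i): T OR T → true.
(A) exclusive control — not met.
(B) condition ≥45 days old — not met.
(C) not (public area) — not satisfied.
So (ii) is not satisfied (F OR F OR F).
So (b) is not satisfied (T AND F).
(c) during posted hours — fails.
(1) = F OR F OR F = false.
(2) no remedial action — holds.
So Overall is not satisfied (F AND T).

No — not liable.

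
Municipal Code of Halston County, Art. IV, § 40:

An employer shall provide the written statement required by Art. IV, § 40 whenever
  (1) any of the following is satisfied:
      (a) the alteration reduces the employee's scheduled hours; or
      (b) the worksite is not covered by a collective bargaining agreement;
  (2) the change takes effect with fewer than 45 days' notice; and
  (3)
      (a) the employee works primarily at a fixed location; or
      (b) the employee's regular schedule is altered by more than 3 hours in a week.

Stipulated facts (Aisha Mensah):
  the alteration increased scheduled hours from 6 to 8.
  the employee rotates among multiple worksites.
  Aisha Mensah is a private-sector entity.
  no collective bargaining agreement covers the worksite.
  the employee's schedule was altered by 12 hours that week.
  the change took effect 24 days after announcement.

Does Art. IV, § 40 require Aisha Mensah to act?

Yes — required.

(a) hours reduced — not satisfied.
(b) no CBA — holds.
(1) = F OR T = true.
(2) < 45 days' notice — satisfied.
(a) fixed location — fails.
(b) schedule shift > 3h — satisfied.
(3) = F OR T = true.
Overall: T AND T AND T → true.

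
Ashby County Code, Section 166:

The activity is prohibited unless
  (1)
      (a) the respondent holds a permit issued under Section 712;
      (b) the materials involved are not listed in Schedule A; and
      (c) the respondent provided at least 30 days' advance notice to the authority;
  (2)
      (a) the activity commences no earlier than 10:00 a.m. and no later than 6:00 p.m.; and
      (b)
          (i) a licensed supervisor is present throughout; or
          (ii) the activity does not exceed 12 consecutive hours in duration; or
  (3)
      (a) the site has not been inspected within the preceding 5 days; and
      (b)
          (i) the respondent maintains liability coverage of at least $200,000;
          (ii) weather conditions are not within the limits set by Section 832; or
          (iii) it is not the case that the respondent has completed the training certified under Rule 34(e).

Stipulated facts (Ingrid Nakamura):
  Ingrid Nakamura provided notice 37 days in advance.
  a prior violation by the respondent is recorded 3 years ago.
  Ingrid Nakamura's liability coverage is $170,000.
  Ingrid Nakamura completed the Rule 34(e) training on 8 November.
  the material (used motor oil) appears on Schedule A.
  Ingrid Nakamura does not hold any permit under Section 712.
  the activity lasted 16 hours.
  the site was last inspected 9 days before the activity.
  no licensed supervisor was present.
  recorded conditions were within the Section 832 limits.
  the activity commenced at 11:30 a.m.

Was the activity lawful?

No — unlawful.

(a) holds permit — not satisfied.
(b) not (Schedule A material) — not satisfied.
(c) ≥30 days' notice — met.
(1): F AND F AND T → false.
(a) start within hours — holds.
(i) supervisor present — fails.
(ii) ≤ 12 hrs duration — fails.
So (b) is not satisfied (F OR F).
(2) = T AND F = false.
(a) not (site inspected) — holds.
(i) coverage ≥ $200,000 — not met.
(ii) not (weather ok) — not met.
(iii) not (training certified) — not met.
(b): F OR F OR F → false.
(3) = T AND F = false.
Overall: F OR F OR F → false.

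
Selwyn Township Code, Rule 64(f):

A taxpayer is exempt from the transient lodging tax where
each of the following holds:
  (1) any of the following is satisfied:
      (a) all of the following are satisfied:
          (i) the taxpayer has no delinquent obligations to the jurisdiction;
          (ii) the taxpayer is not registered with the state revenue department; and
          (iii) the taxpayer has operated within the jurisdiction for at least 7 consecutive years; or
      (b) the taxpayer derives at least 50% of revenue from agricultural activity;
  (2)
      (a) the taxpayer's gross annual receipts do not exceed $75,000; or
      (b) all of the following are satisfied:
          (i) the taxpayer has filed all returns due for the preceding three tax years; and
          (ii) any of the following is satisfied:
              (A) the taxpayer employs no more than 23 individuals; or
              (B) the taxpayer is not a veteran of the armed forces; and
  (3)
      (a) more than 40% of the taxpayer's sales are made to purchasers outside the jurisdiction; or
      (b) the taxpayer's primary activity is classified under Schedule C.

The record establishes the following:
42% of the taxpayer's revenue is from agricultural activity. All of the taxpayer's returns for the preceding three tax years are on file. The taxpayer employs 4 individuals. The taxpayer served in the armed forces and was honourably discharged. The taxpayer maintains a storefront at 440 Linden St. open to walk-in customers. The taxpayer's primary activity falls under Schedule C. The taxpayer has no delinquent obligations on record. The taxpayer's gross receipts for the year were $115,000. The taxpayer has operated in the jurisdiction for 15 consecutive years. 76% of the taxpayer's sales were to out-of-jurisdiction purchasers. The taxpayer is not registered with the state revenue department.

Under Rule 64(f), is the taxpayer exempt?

Yes — exempt.

(i) no delinquency — met.
(ii) not (state-registered) — satisfied.
(iii) ≥ 7 yrs in jurisdiction — holds.
(a): T AND T AND T → true.
(b) ≥50% agricultural — not met.
(1) = T OR F = true.
(a) receipts ≤ $75,000 — fails.
(i) returns current — holds.
(A) ≤ 23 employees — holds.
(B) not (veteran) — not satisfied.
(ii): T OR F → true.
(b): T AND T → true.
So (2) is satisfied (F OR T).
(a) >40% out-of-jur. sales — satisfied.
(b) Schedule C activity — holds.
(3) = T OR T = true.
Overall: T AND T AND T → true.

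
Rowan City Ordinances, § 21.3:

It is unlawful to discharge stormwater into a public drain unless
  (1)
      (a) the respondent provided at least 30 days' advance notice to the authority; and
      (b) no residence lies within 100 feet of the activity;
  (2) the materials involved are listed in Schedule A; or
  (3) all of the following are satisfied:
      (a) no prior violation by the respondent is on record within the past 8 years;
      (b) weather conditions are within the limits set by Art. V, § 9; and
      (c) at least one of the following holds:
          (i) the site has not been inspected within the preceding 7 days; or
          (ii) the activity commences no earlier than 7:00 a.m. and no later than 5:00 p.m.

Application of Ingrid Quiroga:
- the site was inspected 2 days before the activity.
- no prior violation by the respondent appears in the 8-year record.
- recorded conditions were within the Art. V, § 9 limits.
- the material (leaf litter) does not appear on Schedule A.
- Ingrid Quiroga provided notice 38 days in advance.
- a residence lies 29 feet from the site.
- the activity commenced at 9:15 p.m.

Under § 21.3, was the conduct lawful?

No — unlawful.

(a) ≥30 days' notice — met.
(b) no residence in 100 ft — fails.
So (1) is not satisfied (T AND F).
(2) Schedule A material — not met.
(a) no prior violation — satisfied.
(b) weather ok — holds.
(i) not (site inspected) — not met.
(ii) start within hours — not met.
(c) = F OR F = false.
(3) = T AND T AND F = false.
Overall: F OR F OR F → false.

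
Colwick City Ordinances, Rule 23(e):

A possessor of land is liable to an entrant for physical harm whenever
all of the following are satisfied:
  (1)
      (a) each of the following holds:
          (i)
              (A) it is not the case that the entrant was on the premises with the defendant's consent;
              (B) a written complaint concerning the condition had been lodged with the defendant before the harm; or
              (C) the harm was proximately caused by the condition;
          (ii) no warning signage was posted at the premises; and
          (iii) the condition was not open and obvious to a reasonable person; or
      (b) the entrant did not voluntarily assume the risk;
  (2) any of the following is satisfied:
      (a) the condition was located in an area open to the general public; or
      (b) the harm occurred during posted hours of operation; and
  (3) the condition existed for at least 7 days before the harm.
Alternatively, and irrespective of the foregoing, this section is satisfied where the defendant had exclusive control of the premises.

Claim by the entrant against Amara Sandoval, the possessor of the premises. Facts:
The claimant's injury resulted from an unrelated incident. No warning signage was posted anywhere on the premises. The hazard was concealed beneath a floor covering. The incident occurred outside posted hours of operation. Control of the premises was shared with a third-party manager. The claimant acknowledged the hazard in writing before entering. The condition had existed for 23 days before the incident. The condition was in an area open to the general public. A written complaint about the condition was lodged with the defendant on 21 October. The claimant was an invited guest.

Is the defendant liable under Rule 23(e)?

(A) not (consent to enter) — not satisfied.
(B) complaint lodged — met.
(C) proximate cause — not met.
(i) = F OR T OR F = true.
(ii) no signage posted — met.
(iii) not open/obvious — met.
So (a) is satisfied (T AND T AND T).
(b) no assumed risk — not satisfied.
So (1) is satisfied (T OR F).
(a) public area — holds.
(b) during posted hours — not met.
(2): T OR F → true.
(3) condition ≥7 days old — met.
Overall: T AND T AND T → true.
Exception (exclusive control) — not satisfied.
Result: main true OR exception false → true.

Yes — liable.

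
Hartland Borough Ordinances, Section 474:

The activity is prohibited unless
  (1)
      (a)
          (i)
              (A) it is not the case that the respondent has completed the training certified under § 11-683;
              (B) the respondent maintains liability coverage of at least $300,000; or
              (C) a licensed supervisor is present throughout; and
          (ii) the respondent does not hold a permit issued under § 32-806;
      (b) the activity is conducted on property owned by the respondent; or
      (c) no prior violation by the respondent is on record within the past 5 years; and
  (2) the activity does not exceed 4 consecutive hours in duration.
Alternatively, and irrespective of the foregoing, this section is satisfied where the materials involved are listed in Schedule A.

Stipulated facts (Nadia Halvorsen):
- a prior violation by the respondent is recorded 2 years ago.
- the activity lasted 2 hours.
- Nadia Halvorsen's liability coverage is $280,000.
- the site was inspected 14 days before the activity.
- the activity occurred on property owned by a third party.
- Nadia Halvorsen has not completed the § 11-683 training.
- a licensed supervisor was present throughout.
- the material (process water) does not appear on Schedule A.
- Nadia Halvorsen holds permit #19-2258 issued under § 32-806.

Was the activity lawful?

(A) not (training certified) — met.
(B) coverage ≥ $300,000 — not met.
(C) supervisor present — met.
(i) = T OR F OR T = true.
(ii) not (holds permit) — not satisfied.
(a) = T AND F = false.
(b) own property — not met.
(c) no prior violation — not met.
(1) = F OR F OR F = false.
(2) ≤ 4 hrs duration — met.
Overall = F AND T = false.
Exception (Schedule A material) — not satisfied.
Result: main false OR exception false → false.

No — unlawful.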